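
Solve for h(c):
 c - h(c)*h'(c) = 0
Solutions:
 h(c) = -sqrt(C1 + c^2)
 h(c) = sqrt(C1 + c^2)


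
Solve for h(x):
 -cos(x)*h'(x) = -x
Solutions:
 h(x) = C1 + Integral(x/cos(x), x)


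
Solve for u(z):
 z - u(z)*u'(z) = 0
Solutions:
 u(z) = -sqrt(C1 + z^2)
 u(z) = sqrt(C1 + z^2)


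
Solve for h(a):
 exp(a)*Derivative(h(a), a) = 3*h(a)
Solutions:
 h(a) = C1*exp(-3*exp(-a))


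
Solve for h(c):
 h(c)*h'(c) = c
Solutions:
 h(c) = -sqrt(C1 + c^2)
 h(c) = sqrt(C1 + c^2)


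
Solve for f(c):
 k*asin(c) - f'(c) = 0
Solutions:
 f(c) = C1 + k*(c*asin(c) + sqrt(1 - c^2))


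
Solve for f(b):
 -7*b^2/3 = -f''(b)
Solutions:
 f(b) = C1 + C2*b + 7*b^4/36


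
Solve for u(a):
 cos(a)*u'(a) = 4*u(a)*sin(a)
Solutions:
 u(a) = C1/cos(a)^4


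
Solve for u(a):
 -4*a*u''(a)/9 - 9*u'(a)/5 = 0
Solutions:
 u(a) = C1 + C2/a^(61/20)


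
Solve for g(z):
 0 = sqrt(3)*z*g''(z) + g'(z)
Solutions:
 g(z) = C1 + C2*z^(1 - sqrt(3)/3)


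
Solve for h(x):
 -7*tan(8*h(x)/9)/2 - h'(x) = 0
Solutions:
 h(x) = -9*asin(C1*exp(-28*x/9))/8 + 9*pi/8
 h(x) = 9*asin(C1*exp(-28*x/9))/8


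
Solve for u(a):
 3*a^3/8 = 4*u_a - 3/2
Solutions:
 u(a) = C1 + 3*a^4/128 + 3*a/8


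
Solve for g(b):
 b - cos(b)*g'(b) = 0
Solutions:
 g(b) = C1 + Integral(b/cos(b), b)


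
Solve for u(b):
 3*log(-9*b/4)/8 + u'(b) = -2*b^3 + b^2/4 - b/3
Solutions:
 u(b) = C1 - b^4/2 + b^3/12 - b^2/6 - 3*b*log(-b)/8 + 3*b*(-2*log(3) + 1 + 2*log(2))/8


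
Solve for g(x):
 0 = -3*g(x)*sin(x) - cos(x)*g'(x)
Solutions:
 g(x) = C1*cos(x)^3


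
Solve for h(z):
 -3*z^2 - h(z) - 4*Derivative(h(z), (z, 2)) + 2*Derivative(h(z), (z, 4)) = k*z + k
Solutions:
 h(z) = C1*exp(-z*sqrt(1 + sqrt(6)/2)) + C2*exp(z*sqrt(1 + sqrt(6)/2)) + C3*sin(z*sqrt(-1 + sqrt(6)/2)) + C4*cos(z*sqrt(-1 + sqrt(6)/2)) - k*z - k - 3*z^2 + 24


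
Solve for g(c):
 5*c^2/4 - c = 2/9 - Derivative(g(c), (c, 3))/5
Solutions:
 g(c) = C1 + C2*c + C3*c^2 - 5*c^5/48 + 5*c^4/24 + 5*c^3/27


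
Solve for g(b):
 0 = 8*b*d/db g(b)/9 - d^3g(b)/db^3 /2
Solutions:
 g(b) = C1 + Integral(C2*airyai(2*6^(1/3)*b/3) + C3*airybi(2*6^(1/3)*b/3), b)


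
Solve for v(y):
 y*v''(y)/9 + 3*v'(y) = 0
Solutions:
 v(y) = C1 + C2/y^26


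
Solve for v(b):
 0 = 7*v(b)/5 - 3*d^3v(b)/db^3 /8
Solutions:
 v(b) = C3*exp(2*15^(2/3)*7^(1/3)*b/15) + (C1*sin(3^(1/6)*5^(2/3)*7^(1/3)*b/5) + C2*cos(3^(1/6)*5^(2/3)*7^(1/3)*b/5))*exp(-15^(2/3)*7^(1/3)*b/15)


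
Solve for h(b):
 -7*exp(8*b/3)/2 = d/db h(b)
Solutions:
 h(b) = C1 - 21*exp(8*b/3)/16


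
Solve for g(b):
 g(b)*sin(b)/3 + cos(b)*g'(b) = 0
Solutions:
 g(b) = C1*cos(b)^(1/3)


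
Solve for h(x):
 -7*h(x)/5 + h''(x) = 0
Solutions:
 h(x) = C1*exp(-sqrt(35)*x/5) + C2*exp(sqrt(35)*x/5)


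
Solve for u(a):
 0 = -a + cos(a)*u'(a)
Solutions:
 u(a) = C1 + Integral(a/cos(a), a)


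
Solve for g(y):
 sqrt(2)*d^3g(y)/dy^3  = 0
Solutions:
 g(y) = C1 + C2*y + C3*y^2


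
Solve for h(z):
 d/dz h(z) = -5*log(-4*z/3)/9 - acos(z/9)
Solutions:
 h(z) = C1 - 5*z*log(-z)/9 - z*acos(z/9) - 10*z*log(2)/9 + 5*z/9 + 5*z*log(3)/9 + sqrt(81 - z^2)


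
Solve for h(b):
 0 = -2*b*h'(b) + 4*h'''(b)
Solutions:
 h(b) = C1 + Integral(C2*airyai(2^(2/3)*b/2) + C3*airybi(2^(2/3)*b/2), b)


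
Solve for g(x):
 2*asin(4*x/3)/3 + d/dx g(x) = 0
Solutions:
 g(x) = C1 - 2*x*asin(4*x/3)/3 - sqrt(9 - 16*x^2)/6


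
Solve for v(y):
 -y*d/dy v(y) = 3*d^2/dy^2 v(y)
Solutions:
 v(y) = C1 + C2*erf(sqrt(6)*y/6)


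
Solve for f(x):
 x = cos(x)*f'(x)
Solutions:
 f(x) = C1 + Integral(x/cos(x), x)


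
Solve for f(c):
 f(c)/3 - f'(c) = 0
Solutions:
 f(c) = C1*exp(c/3)


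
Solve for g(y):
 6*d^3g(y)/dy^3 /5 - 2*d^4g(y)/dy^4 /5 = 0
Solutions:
 g(y) = C1 + C2*y + C3*y^2 + C4*exp(3*y)


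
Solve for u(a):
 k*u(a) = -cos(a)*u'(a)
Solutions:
 u(a) = C1*exp(k*(log(sin(a) - 1) - log(sin(a) + 1))/2)


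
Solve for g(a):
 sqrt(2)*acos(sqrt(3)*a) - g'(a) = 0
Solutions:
 g(a) = C1 + sqrt(2)*(a*acos(sqrt(3)*a) - sqrt(3)*sqrt(1 - 3*a^2)/3)


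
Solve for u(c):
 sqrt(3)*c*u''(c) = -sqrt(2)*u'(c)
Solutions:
 u(c) = C1 + C2*c^(1 - sqrt(6)/3)


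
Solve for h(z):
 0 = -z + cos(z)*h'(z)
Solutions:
 h(z) = C1 + Integral(z/cos(z), z)


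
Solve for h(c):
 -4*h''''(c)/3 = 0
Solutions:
 h(c) = C1 + C2*c + C3*c^2 + C4*c^3


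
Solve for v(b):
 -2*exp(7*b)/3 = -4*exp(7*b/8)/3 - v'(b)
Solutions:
 v(b) = C1 - 32*exp(7*b/8)/21 + 2*exp(7*b)/21


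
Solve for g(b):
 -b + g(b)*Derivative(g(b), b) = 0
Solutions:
 g(b) = -sqrt(C1 + b^2)
 g(b) = sqrt(C1 + b^2)


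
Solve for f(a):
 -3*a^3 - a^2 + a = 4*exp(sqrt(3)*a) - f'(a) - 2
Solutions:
 f(a) = C1 + 3*a^4/4 + a^3/3 - a^2/2 - 2*a + 4*sqrt(3)*exp(sqrt(3)*a)/3


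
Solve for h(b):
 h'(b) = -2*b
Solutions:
 h(b) = C1 - b^2


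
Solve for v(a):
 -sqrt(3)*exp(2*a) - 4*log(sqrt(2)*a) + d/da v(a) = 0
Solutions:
 v(a) = C1 + 4*a*log(a) + 2*a*(-2 + log(2)) + sqrt(3)*exp(2*a)/2


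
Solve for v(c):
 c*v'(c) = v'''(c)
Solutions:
 v(c) = C1 + Integral(C2*airyai(c) + C3*airybi(c), c)


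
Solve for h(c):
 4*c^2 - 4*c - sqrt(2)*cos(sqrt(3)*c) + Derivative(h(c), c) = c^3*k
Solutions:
 h(c) = C1 + c^4*k/4 - 4*c^3/3 + 2*c^2 + sqrt(6)*sin(sqrt(3)*c)/3


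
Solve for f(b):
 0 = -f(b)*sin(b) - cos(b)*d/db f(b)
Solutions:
 f(b) = C1*cos(b)


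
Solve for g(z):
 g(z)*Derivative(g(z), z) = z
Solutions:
 g(z) = -sqrt(C1 + z^2)
 g(z) = sqrt(C1 + z^2)


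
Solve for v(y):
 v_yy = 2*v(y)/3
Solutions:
 v(y) = C1*exp(-sqrt(6)*y/3) + C2*exp(sqrt(6)*y/3)


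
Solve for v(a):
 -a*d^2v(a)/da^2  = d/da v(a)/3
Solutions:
 v(a) = C1 + C2*a^(2/3)


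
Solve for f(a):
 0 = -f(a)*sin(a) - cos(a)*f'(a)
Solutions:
 f(a) = C1*cos(a)


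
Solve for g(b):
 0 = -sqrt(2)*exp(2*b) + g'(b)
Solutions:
 g(b) = C1 + sqrt(2)*exp(2*b)/2


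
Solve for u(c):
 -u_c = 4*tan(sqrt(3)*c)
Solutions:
 u(c) = C1 + 4*sqrt(3)*log(cos(sqrt(3)*c))/3


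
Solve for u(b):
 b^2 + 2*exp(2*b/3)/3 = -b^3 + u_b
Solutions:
 u(b) = C1 + b^4/4 + b^3/3 + exp(2*b/3)


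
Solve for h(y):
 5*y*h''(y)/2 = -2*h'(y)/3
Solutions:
 h(y) = C1 + C2*y^(11/15)


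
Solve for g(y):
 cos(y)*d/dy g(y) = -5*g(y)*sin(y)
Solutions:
 g(y) = C1*cos(y)^5


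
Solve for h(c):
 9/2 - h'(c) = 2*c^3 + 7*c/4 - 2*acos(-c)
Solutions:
 h(c) = C1 - c^4/2 - 7*c^2/8 + 2*c*acos(-c) + 9*c/2 + 2*sqrt(1 - c^2)


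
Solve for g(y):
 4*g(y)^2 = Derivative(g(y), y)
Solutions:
 g(y) = -1/(C1 + 4*y)


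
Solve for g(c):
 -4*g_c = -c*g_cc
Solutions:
 g(c) = C1 + C2*c^5


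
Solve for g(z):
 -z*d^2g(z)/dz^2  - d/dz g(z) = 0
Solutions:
 g(z) = C1 + C2*log(z)


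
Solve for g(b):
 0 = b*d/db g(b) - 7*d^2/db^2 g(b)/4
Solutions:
 g(b) = C1 + C2*erfi(sqrt(14)*b/7)


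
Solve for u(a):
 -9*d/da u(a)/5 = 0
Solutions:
 u(a) = C1


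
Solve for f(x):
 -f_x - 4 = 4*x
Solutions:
 f(x) = C1 - 2*x^2 - 4*x


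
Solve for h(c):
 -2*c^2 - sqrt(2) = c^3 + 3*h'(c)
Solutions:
 h(c) = C1 - c^4/12 - 2*c^3/9 - sqrt(2)*c/3


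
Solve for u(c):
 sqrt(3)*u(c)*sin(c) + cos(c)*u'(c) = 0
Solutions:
 u(c) = C1*cos(c)^(sqrt(3))


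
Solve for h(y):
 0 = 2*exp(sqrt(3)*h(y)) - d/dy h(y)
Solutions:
 h(y) = sqrt(3)*(2*log(-1/(C1 + 2*y)) - log(3))/6


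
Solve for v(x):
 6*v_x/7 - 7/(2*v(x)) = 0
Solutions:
 v(x) = -sqrt(C1 + 294*x)/6
 v(x) = sqrt(C1 + 294*x)/6


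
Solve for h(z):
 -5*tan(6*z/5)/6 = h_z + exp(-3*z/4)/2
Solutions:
 h(z) = C1 - 25*log(tan(6*z/5)^2 + 1)/72 + 2*exp(-3*z/4)/3


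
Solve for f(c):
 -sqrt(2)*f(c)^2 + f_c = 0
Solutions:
 f(c) = -1/(C1 + sqrt(2)*c)


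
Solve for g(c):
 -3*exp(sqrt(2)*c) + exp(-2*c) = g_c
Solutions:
 g(c) = C1 - 3*sqrt(2)*exp(sqrt(2)*c)/2 - exp(-2*c)/2


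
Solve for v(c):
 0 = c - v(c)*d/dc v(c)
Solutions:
 v(c) = -sqrt(C1 + c^2)
 v(c) = sqrt(C1 + c^2)


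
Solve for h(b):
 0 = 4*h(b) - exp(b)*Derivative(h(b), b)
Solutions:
 h(b) = C1*exp(-4*exp(-b))


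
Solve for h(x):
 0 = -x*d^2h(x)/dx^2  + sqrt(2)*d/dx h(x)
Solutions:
 h(x) = C1 + C2*x^(1 + sqrt(2))


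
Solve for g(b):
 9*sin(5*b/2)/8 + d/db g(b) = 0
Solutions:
 g(b) = C1 + 9*cos(5*b/2)/20


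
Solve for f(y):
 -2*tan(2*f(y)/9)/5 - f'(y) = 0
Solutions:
 f(y) = -9*asin(C1*exp(-4*y/45))/2 + 9*pi/2
 f(y) = 9*asin(C1*exp(-4*y/45))/2


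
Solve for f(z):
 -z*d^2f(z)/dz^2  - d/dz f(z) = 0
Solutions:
 f(z) = C1 + C2*log(z)


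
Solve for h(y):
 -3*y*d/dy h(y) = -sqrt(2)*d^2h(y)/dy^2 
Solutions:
 h(y) = C1 + C2*erfi(2^(1/4)*sqrt(3)*y/2)


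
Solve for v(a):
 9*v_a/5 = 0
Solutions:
 v(a) = C1


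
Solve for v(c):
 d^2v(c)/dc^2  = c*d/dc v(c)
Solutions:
 v(c) = C1 + C2*erfi(sqrt(2)*c/2)


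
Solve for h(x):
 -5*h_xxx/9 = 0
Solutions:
 h(x) = C1 + C2*x + C3*x^2


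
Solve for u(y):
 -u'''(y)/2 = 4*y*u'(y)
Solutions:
 u(y) = C1 + Integral(C2*airyai(-2*y) + C3*airybi(-2*y), y)


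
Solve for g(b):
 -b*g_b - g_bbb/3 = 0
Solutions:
 g(b) = C1 + Integral(C2*airyai(-3^(1/3)*b) + C3*airybi(-3^(1/3)*b), b)


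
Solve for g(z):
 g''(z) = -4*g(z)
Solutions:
 g(z) = C1*sin(2*z) + C2*cos(2*z)


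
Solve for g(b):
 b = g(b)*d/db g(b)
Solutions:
 g(b) = -sqrt(C1 + b^2)
 g(b) = sqrt(C1 + b^2)


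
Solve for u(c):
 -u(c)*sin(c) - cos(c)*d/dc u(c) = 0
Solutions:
 u(c) = C1*cos(c)


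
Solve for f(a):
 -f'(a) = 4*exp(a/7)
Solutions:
 f(a) = C1 - 28*exp(a/7)


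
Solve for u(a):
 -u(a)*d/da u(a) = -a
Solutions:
 u(a) = -sqrt(C1 + a^2)
 u(a) = sqrt(C1 + a^2)


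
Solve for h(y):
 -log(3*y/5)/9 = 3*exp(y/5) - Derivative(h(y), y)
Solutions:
 h(y) = C1 + y*log(y)/9 + y*(-log(5) - 1 + log(3))/9 + 15*exp(y/5)


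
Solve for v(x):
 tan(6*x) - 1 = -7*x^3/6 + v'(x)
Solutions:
 v(x) = C1 + 7*x^4/24 - x - log(cos(6*x))/6


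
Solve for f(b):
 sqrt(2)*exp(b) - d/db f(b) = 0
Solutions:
 f(b) = C1 + sqrt(2)*exp(b)


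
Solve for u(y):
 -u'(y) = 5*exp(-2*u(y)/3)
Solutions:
 u(y) = 3*log(-sqrt(C1 - 5*y)) - 3*log(3) + 3*log(6)/2
 u(y) = 3*log(C1 - 5*y)/2 - 3*log(3) + 3*log(6)/2


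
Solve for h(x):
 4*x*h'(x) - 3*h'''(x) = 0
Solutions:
 h(x) = C1 + Integral(C2*airyai(6^(2/3)*x/3) + C3*airybi(6^(2/3)*x/3), x)


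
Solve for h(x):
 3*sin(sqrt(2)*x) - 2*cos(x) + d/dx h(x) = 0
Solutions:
 h(x) = C1 + 2*sin(x) + 3*sqrt(2)*cos(sqrt(2)*x)/2


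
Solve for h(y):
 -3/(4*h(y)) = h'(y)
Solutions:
 h(y) = -sqrt(C1 - 6*y)/2
 h(y) = sqrt(C1 - 6*y)/2


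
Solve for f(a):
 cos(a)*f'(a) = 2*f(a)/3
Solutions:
 f(a) = C1*(sin(a) + 1)^(1/3)/(sin(a) - 1)^(1/3)


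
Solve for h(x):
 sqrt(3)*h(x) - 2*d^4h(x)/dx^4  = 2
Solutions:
 h(x) = C1*exp(-2^(3/4)*3^(1/8)*x/2) + C2*exp(2^(3/4)*3^(1/8)*x/2) + C3*sin(2^(3/4)*3^(1/8)*x/2) + C4*cos(2^(3/4)*3^(1/8)*x/2) + 2*sqrt(3)/3


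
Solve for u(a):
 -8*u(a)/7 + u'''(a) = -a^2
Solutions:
 u(a) = C3*exp(2*7^(2/3)*a/7) + 7*a^2/8 + (C1*sin(sqrt(3)*7^(2/3)*a/7) + C2*cos(sqrt(3)*7^(2/3)*a/7))*exp(-7^(2/3)*a/7)


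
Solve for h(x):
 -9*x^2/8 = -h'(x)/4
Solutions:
 h(x) = C1 + 3*x^3/2


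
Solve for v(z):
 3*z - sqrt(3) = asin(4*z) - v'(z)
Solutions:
 v(z) = C1 - 3*z^2/2 + z*asin(4*z) + sqrt(3)*z + sqrt(1 - 16*z^2)/4


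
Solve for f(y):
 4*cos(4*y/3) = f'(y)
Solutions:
 f(y) = C1 + 3*sin(4*y/3)


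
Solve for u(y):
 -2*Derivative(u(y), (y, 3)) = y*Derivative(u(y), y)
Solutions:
 u(y) = C1 + Integral(C2*airyai(-2^(2/3)*y/2) + C3*airybi(-2^(2/3)*y/2), y)


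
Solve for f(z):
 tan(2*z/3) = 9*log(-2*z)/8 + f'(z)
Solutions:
 f(z) = C1 - 9*z*log(-z)/8 - 9*z*log(2)/8 + 9*z/8 - 3*log(cos(2*z/3))/2


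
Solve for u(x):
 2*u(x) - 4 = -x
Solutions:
 u(x) = 2 - x/2


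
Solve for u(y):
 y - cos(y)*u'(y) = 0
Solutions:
 u(y) = C1 + Integral(y/cos(y), y)


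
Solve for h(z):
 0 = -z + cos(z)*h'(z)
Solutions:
 h(z) = C1 + Integral(z/cos(z), z)


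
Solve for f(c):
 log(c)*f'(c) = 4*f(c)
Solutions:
 f(c) = C1*exp(4*li(c))


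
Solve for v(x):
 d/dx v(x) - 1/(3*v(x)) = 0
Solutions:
 v(x) = -sqrt(C1 + 6*x)/3
 v(x) = sqrt(C1 + 6*x)/3


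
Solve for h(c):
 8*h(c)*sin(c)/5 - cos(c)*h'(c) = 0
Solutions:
 h(c) = C1/cos(c)^(8/5)


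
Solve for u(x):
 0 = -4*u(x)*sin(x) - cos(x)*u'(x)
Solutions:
 u(x) = C1*cos(x)^4


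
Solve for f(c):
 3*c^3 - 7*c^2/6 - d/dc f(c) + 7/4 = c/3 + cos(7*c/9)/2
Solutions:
 f(c) = C1 + 3*c^4/4 - 7*c^3/18 - c^2/6 + 7*c/4 - 9*sin(7*c/9)/14


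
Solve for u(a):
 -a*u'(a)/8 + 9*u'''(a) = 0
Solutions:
 u(a) = C1 + Integral(C2*airyai(3^(1/3)*a/6) + C3*airybi(3^(1/3)*a/6), a)


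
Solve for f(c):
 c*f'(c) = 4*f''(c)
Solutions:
 f(c) = C1 + C2*erfi(sqrt(2)*c/4)


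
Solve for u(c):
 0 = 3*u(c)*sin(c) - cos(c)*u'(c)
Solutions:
 u(c) = C1/cos(c)^3


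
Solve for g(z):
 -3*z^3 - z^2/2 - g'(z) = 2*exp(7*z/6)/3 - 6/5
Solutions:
 g(z) = C1 - 3*z^4/4 - z^3/6 + 6*z/5 - 4*exp(7*z/6)/7


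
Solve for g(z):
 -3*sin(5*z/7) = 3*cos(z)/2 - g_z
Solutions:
 g(z) = C1 + 3*sin(z)/2 - 21*cos(5*z/7)/5


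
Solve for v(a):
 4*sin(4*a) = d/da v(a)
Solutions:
 v(a) = C1 - cos(4*a)


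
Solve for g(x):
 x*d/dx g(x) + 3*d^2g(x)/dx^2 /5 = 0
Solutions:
 g(x) = C1 + C2*erf(sqrt(30)*x/6)


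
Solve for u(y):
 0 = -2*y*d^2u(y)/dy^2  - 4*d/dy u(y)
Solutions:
 u(y) = C1 + C2/y


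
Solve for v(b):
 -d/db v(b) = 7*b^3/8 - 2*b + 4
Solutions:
 v(b) = C1 - 7*b^4/32 + b^2 - 4*b


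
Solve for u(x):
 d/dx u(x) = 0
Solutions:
 u(x) = C1


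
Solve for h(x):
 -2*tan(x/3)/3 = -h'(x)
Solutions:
 h(x) = C1 - 2*log(cos(x/3))


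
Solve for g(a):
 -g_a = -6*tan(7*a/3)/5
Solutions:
 g(a) = C1 - 18*log(cos(7*a/3))/35


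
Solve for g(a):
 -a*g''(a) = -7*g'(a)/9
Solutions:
 g(a) = C1 + C2*a^(16/9)


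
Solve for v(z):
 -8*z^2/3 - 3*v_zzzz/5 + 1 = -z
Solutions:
 v(z) = C1 + C2*z + C3*z^2 + C4*z^3 - z^6/81 + z^5/72 + 5*z^4/72


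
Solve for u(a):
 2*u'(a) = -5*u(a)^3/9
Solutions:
 u(a) = -3*sqrt(-1/(C1 - 5*a))
 u(a) = 3*sqrt(-1/(C1 - 5*a))


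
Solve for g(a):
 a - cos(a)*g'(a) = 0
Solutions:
 g(a) = C1 + Integral(a/cos(a), a)


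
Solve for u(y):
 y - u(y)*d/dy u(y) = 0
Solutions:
 u(y) = -sqrt(C1 + y^2)
 u(y) = sqrt(C1 + y^2)


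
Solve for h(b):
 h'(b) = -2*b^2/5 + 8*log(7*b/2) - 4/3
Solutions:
 h(b) = C1 - 2*b^3/15 + 8*b*log(b) - 28*b/3 - 8*b*log(2) + 8*b*log(7)


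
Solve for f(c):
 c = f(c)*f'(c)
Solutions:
 f(c) = -sqrt(C1 + c^2)
 f(c) = sqrt(C1 + c^2)


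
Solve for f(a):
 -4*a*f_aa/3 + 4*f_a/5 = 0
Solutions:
 f(a) = C1 + C2*a^(8/5)


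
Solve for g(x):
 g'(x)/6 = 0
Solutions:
 g(x) = C1


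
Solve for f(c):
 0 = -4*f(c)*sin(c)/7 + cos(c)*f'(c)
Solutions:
 f(c) = C1/cos(c)^(4/7)


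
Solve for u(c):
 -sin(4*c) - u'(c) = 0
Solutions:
 u(c) = C1 + cos(4*c)/4


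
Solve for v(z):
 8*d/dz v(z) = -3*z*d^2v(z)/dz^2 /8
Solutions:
 v(z) = C1 + C2/z^(61/3)


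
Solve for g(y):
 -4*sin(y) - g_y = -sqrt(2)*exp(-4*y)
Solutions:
 g(y) = C1 + 4*cos(y) - sqrt(2)*exp(-4*y)/4


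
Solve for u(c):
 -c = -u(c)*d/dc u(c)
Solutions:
 u(c) = -sqrt(C1 + c^2)
 u(c) = sqrt(C1 + c^2)


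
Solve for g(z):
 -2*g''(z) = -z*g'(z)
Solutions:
 g(z) = C1 + C2*erfi(z/2)


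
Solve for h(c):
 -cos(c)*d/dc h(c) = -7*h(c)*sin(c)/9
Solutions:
 h(c) = C1/cos(c)^(7/9)


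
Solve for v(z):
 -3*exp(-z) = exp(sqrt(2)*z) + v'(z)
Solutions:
 v(z) = C1 - sqrt(2)*exp(sqrt(2)*z)/2 + 3*exp(-z)


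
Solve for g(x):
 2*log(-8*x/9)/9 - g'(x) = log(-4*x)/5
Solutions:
 g(x) = C1 + x*log(-x)/45 + x*(-20*log(3) - 1 + 12*log(2))/45


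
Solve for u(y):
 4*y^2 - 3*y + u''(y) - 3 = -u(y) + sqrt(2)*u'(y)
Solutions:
 u(y) = -4*y^2 - 8*sqrt(2)*y + 3*y + (C1*sin(sqrt(2)*y/2) + C2*cos(sqrt(2)*y/2))*exp(sqrt(2)*y/2) - 5 + 3*sqrt(2)


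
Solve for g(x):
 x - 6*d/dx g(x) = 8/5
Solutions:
 g(x) = C1 + x^2/12 - 4*x/15


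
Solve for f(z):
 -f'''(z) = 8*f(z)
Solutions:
 f(z) = C3*exp(-2*z) + (C1*sin(sqrt(3)*z) + C2*cos(sqrt(3)*z))*exp(z)


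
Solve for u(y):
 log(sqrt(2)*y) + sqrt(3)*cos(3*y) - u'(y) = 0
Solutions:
 u(y) = C1 + y*log(y) - y + y*log(2)/2 + sqrt(3)*sin(3*y)/3


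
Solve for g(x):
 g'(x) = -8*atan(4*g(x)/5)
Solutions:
 Integral(1/atan(4*_y/5), (_y, g(x))) = C1 - 8*x


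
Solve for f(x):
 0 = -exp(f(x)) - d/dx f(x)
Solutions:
 f(x) = log(1/(C1 + x))


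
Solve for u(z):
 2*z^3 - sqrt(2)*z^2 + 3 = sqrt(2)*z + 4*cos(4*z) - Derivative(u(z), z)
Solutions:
 u(z) = C1 - z^4/2 + sqrt(2)*z^3/3 + sqrt(2)*z^2/2 - 3*z + sin(4*z)


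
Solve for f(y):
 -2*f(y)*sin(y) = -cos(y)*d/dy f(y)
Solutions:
 f(y) = C1/cos(y)^2


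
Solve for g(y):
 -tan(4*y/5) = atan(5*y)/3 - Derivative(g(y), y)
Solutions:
 g(y) = C1 + y*atan(5*y)/3 - log(25*y^2 + 1)/30 - 5*log(cos(4*y/5))/4


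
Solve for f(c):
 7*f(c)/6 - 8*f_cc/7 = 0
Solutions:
 f(c) = C1*exp(-7*sqrt(3)*c/12) + C2*exp(7*sqrt(3)*c/12)


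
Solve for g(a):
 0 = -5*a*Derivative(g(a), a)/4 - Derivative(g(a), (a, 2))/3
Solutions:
 g(a) = C1 + C2*erf(sqrt(30)*a/4)


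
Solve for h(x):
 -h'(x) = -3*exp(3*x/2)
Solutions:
 h(x) = C1 + 2*exp(3*x/2)


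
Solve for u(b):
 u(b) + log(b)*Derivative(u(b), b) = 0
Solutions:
 u(b) = C1*exp(-li(b))


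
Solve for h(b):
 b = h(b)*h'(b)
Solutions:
 h(b) = -sqrt(C1 + b^2)
 h(b) = sqrt(C1 + b^2)


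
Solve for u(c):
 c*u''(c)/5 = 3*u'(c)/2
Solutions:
 u(c) = C1 + C2*c^(17/2)


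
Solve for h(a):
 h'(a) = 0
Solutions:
 h(a) = C1


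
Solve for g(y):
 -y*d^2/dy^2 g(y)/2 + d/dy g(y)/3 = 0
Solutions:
 g(y) = C1 + C2*y^(5/3)


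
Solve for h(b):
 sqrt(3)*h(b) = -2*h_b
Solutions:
 h(b) = C1*exp(-sqrt(3)*b/2)


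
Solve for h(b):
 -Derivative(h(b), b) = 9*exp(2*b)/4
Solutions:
 h(b) = C1 - 9*exp(2*b)/8


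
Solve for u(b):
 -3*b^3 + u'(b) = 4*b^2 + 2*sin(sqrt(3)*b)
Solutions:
 u(b) = C1 + 3*b^4/4 + 4*b^3/3 - 2*sqrt(3)*cos(sqrt(3)*b)/3


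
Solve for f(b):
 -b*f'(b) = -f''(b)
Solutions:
 f(b) = C1 + C2*erfi(sqrt(2)*b/2)


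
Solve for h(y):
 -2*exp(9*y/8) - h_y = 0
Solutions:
 h(y) = C1 - 16*exp(9*y/8)/9


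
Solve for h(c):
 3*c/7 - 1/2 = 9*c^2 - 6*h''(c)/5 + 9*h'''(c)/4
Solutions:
 h(c) = C1 + C2*c + C3*exp(8*c/15) + 5*c^4/8 + 1555*c^3/336 + 70535*c^2/2688


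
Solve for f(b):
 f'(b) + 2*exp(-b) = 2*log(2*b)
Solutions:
 f(b) = C1 + 2*b*log(b) + 2*b*(-1 + log(2)) + 2*exp(-b)


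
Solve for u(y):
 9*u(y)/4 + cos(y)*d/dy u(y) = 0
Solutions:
 u(y) = C1*(sin(y) - 1)^(9/8)/(sin(y) + 1)^(9/8)


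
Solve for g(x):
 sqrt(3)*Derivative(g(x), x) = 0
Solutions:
 g(x) = C1


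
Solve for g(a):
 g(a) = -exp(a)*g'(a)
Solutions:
 g(a) = C1*exp(exp(-a))


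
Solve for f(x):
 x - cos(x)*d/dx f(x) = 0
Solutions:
 f(x) = C1 + Integral(x/cos(x), x)


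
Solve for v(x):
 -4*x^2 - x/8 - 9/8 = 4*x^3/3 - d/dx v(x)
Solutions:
 v(x) = C1 + x^4/3 + 4*x^3/3 + x^2/16 + 9*x/8


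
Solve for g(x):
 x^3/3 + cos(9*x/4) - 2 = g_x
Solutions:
 g(x) = C1 + x^4/12 - 2*x + 4*sin(9*x/4)/9


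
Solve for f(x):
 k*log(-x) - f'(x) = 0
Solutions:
 f(x) = C1 + k*x*log(-x) - k*x


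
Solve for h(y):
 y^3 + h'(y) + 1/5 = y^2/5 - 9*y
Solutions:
 h(y) = C1 - y^4/4 + y^3/15 - 9*y^2/2 - y/5


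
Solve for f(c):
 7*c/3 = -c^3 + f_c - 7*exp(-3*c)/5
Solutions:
 f(c) = C1 + c^4/4 + 7*c^2/6 - 7*exp(-3*c)/15


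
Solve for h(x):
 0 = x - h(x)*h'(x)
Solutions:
 h(x) = -sqrt(C1 + x^2)
 h(x) = sqrt(C1 + x^2)


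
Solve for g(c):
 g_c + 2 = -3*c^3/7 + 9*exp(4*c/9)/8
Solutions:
 g(c) = C1 - 3*c^4/28 - 2*c + 81*exp(4*c/9)/32


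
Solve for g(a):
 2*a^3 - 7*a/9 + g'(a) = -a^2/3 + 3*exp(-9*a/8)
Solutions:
 g(a) = C1 - a^4/2 - a^3/9 + 7*a^2/18 - 8*exp(-9*a/8)/3


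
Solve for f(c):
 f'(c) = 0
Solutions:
 f(c) = C1


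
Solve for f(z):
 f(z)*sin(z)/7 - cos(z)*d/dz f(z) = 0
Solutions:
 f(z) = C1/cos(z)^(1/7)


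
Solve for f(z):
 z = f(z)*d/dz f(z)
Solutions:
 f(z) = -sqrt(C1 + z^2)
 f(z) = sqrt(C1 + z^2)


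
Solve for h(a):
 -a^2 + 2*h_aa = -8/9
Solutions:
 h(a) = C1 + C2*a + a^4/24 - 2*a^2/9


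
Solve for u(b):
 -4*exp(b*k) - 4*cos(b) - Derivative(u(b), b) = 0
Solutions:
 u(b) = C1 - 4*sin(b) - 4*exp(b*k)/k


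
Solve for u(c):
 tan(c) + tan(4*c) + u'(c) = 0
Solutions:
 u(c) = C1 + log(cos(c)) + log(cos(4*c))/4


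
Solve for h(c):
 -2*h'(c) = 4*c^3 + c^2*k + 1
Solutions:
 h(c) = C1 - c^4/2 - c^3*k/6 - c/2


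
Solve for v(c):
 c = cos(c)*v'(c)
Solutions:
 v(c) = C1 + Integral(c/cos(c), c)


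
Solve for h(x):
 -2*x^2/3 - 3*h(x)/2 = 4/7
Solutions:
 h(x) = -4*x^2/9 - 8/21


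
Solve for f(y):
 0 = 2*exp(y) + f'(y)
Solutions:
 f(y) = C1 - 2*exp(y)


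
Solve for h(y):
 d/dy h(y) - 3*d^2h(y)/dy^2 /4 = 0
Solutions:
 h(y) = C1 + C2*exp(4*y/3)


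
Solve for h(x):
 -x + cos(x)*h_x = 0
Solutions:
 h(x) = C1 + Integral(x/cos(x), x)


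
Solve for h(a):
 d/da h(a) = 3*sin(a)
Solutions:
 h(a) = C1 - 3*cos(a)


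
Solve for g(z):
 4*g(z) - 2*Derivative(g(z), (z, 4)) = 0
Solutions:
 g(z) = C1*exp(-2^(1/4)*z) + C2*exp(2^(1/4)*z) + C3*sin(2^(1/4)*z) + C4*cos(2^(1/4)*z)


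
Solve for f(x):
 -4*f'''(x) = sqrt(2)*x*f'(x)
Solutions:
 f(x) = C1 + Integral(C2*airyai(-sqrt(2)*x/2) + C3*airybi(-sqrt(2)*x/2), x)


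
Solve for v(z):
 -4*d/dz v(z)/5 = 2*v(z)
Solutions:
 v(z) = C1*exp(-5*z/2)


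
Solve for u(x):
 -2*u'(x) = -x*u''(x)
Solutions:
 u(x) = C1 + C2*x^3


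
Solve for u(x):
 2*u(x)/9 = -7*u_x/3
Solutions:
 u(x) = C1*exp(-2*x/21)


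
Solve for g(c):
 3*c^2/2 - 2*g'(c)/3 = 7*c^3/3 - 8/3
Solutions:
 g(c) = C1 - 7*c^4/8 + 3*c^3/4 + 4*c


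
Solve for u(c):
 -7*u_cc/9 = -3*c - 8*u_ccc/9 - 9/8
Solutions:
 u(c) = C1 + C2*c + C3*exp(7*c/8) + 9*c^3/14 + 2295*c^2/784


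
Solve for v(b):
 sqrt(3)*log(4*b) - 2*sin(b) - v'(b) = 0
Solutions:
 v(b) = C1 + sqrt(3)*b*(log(b) - 1) + 2*sqrt(3)*b*log(2) + 2*cos(b)


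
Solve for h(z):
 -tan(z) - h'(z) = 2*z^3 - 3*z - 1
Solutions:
 h(z) = C1 - z^4/2 + 3*z^2/2 + z + log(cos(z))


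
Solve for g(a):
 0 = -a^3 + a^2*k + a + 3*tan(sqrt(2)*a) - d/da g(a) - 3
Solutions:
 g(a) = C1 - a^4/4 + a^3*k/3 + a^2/2 - 3*a - 3*sqrt(2)*log(cos(sqrt(2)*a))/2


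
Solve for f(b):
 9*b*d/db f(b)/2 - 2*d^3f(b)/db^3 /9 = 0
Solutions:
 f(b) = C1 + Integral(C2*airyai(3*6^(1/3)*b/2) + C3*airybi(3*6^(1/3)*b/2), b)


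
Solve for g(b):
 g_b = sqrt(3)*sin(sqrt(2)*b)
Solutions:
 g(b) = C1 - sqrt(6)*cos(sqrt(2)*b)/2


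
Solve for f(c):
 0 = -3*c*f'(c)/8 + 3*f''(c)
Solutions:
 f(c) = C1 + C2*erfi(c/4)


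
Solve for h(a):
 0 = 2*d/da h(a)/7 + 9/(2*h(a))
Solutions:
 h(a) = -sqrt(C1 - 126*a)/2
 h(a) = sqrt(C1 - 126*a)/2


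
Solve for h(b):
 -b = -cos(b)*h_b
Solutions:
 h(b) = C1 + Integral(b/cos(b), b)


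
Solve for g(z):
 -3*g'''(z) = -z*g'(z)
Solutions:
 g(z) = C1 + Integral(C2*airyai(3^(2/3)*z/3) + C3*airybi(3^(2/3)*z/3), z)


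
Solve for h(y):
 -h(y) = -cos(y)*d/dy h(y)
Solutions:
 h(y) = C1*sqrt(sin(y) + 1)/sqrt(sin(y) - 1)


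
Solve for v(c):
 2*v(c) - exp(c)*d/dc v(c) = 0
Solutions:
 v(c) = C1*exp(-2*exp(-c))


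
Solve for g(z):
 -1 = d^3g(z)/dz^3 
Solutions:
 g(z) = C1 + C2*z + C3*z^2 - z^3/6


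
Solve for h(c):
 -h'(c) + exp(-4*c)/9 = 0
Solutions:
 h(c) = C1 - exp(-4*c)/36


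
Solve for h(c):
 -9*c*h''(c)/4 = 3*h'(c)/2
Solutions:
 h(c) = C1 + C2*c^(1/3)


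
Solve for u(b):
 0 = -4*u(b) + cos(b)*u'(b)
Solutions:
 u(b) = C1*(sin(b)^2 + 2*sin(b) + 1)/(sin(b)^2 - 2*sin(b) + 1)


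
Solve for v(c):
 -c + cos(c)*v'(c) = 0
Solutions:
 v(c) = C1 + Integral(c/cos(c), c)


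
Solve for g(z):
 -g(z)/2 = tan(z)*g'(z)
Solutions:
 g(z) = C1/sqrt(sin(z))


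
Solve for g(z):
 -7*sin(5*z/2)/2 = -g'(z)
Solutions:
 g(z) = C1 - 7*cos(5*z/2)/5


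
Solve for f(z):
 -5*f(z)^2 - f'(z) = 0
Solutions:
 f(z) = 1/(C1 + 5*z)


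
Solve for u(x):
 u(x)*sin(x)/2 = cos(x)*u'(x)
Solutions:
 u(x) = C1/sqrt(cos(x))


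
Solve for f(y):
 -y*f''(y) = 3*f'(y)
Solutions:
 f(y) = C1 + C2/y^2


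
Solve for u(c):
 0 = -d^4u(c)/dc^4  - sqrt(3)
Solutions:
 u(c) = C1 + C2*c + C3*c^2 + C4*c^3 - sqrt(3)*c^4/24


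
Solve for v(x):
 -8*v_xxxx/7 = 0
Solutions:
 v(x) = C1 + C2*x + C3*x^2 + C4*x^3


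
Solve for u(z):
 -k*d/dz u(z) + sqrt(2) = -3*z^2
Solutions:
 u(z) = C1 + z^3/k + sqrt(2)*z/k


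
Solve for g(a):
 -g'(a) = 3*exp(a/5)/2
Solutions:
 g(a) = C1 - 15*exp(a/5)/2


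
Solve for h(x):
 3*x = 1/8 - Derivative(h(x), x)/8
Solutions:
 h(x) = C1 - 12*x^2 + x


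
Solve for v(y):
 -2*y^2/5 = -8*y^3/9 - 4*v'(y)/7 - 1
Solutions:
 v(y) = C1 - 7*y^4/18 + 7*y^3/30 - 7*y/4


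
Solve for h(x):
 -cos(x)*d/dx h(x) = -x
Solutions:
 h(x) = C1 + Integral(x/cos(x), x)


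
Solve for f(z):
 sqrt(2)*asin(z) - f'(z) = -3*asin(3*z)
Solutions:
 f(z) = C1 + 3*z*asin(3*z) + sqrt(1 - 9*z^2) + sqrt(2)*(z*asin(z) + sqrt(1 - z^2))


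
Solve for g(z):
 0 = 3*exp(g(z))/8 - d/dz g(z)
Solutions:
 g(z) = log(-1/(C1 + 3*z)) + 3*log(2)


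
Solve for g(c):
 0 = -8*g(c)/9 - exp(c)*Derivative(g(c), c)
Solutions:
 g(c) = C1*exp(8*exp(-c)/9)


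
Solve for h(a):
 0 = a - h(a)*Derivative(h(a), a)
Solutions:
 h(a) = -sqrt(C1 + a^2)
 h(a) = sqrt(C1 + a^2)


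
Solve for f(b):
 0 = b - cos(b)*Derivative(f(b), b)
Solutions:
 f(b) = C1 + Integral(b/cos(b), b)


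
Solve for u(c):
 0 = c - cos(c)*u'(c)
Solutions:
 u(c) = C1 + Integral(c/cos(c), c)


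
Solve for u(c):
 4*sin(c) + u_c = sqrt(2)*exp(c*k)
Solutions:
 u(c) = C1 + 4*cos(c) + sqrt(2)*exp(c*k)/k


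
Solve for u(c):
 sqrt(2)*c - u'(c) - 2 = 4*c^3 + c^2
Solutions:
 u(c) = C1 - c^4 - c^3/3 + sqrt(2)*c^2/2 - 2*c


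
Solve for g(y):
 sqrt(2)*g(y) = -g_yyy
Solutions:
 g(y) = C3*exp(-2^(1/6)*y) + (C1*sin(2^(1/6)*sqrt(3)*y/2) + C2*cos(2^(1/6)*sqrt(3)*y/2))*exp(2^(1/6)*y/2)


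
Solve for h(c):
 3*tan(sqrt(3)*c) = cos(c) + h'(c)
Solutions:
 h(c) = C1 - sqrt(3)*log(cos(sqrt(3)*c)) - sin(c)


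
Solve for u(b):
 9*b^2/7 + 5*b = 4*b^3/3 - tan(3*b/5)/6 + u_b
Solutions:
 u(b) = C1 - b^4/3 + 3*b^3/7 + 5*b^2/2 - 5*log(cos(3*b/5))/18


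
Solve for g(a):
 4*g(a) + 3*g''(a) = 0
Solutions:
 g(a) = C1*sin(2*sqrt(3)*a/3) + C2*cos(2*sqrt(3)*a/3)


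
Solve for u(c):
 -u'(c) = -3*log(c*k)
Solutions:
 u(c) = C1 + 3*c*log(c*k) - 3*c


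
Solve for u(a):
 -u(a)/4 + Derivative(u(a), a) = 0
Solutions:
 u(a) = C1*exp(a/4)


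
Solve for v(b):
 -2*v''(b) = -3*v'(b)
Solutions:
 v(b) = C1 + C2*exp(3*b/2)


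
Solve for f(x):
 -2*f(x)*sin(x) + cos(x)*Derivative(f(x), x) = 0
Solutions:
 f(x) = C1/cos(x)^2


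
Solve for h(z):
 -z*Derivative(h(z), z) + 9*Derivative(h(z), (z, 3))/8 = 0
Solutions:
 h(z) = C1 + Integral(C2*airyai(2*3^(1/3)*z/3) + C3*airybi(2*3^(1/3)*z/3), z)


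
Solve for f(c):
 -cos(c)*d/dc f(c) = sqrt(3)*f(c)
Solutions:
 f(c) = C1*(sin(c) - 1)^(sqrt(3)/2)/(sin(c) + 1)^(sqrt(3)/2)


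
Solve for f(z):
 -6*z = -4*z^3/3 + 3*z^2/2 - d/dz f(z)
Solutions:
 f(z) = C1 - z^4/3 + z^3/2 + 3*z^2


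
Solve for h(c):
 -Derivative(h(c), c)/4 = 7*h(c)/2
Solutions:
 h(c) = C1*exp(-14*c)


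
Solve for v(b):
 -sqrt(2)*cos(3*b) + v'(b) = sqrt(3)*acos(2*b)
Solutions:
 v(b) = C1 + sqrt(3)*(b*acos(2*b) - sqrt(1 - 4*b^2)/2) + sqrt(2)*sin(3*b)/3


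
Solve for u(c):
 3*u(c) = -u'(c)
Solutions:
 u(c) = C1*exp(-3*c)


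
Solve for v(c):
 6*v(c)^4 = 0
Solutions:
 v(c) = 0


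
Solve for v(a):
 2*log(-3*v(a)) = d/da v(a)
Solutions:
 -Integral(1/(log(-_y) + log(3)), (_y, v(a)))/2 = C1 - a


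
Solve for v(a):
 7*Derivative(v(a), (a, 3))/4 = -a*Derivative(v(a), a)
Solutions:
 v(a) = C1 + Integral(C2*airyai(-14^(2/3)*a/7) + C3*airybi(-14^(2/3)*a/7), a)


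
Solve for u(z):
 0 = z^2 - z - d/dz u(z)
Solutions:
 u(z) = C1 + z^3/3 - z^2/2


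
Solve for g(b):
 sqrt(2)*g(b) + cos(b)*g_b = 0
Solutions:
 g(b) = C1*(sin(b) - 1)^(sqrt(2)/2)/(sin(b) + 1)^(sqrt(2)/2)


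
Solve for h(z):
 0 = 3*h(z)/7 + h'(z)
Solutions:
 h(z) = C1*exp(-3*z/7)


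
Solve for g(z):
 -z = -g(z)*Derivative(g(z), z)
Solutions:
 g(z) = -sqrt(C1 + z^2)
 g(z) = sqrt(C1 + z^2)


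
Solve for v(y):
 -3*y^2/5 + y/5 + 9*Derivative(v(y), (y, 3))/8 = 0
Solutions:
 v(y) = C1 + C2*y + C3*y^2 + 2*y^5/225 - y^4/135


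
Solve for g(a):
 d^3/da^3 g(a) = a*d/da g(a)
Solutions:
 g(a) = C1 + Integral(C2*airyai(a) + C3*airybi(a), a)


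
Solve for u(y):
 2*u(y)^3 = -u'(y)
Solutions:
 u(y) = -sqrt(2)*sqrt(-1/(C1 - 2*y))/2
 u(y) = sqrt(2)*sqrt(-1/(C1 - 2*y))/2


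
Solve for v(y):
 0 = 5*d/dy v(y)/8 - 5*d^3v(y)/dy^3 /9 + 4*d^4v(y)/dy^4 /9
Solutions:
 v(y) = C1 + C2*exp(y*(5*5^(2/3)/(9*sqrt(579) + 218)^(1/3) + 10 + 5^(1/3)*(9*sqrt(579) + 218)^(1/3))/24)*sin(sqrt(3)*5^(1/3)*y*(-(9*sqrt(579) + 218)^(1/3) + 5*5^(1/3)/(9*sqrt(579) + 218)^(1/3))/24) + C3*exp(y*(5*5^(2/3)/(9*sqrt(579) + 218)^(1/3) + 10 + 5^(1/3)*(9*sqrt(579) + 218)^(1/3))/24)*cos(sqrt(3)*5^(1/3)*y*(-(9*sqrt(579) + 218)^(1/3) + 5*5^(1/3)/(9*sqrt(579) + 218)^(1/3))/24) + C4*exp(y*(-5^(1/3)*(9*sqrt(579) + 218)^(1/3) - 5*5^(2/3)/(9*sqrt(579) + 218)^(1/3) + 5)/12)


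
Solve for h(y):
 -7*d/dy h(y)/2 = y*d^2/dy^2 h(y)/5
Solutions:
 h(y) = C1 + C2/y^(33/2)


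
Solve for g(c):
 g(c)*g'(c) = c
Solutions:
 g(c) = -sqrt(C1 + c^2)
 g(c) = sqrt(C1 + c^2)


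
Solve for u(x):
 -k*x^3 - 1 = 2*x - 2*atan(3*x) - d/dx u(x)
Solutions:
 u(x) = C1 + k*x^4/4 + x^2 - 2*x*atan(3*x) + x + log(9*x^2 + 1)/3


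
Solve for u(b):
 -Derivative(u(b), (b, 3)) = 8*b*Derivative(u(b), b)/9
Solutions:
 u(b) = C1 + Integral(C2*airyai(-2*3^(1/3)*b/3) + C3*airybi(-2*3^(1/3)*b/3), b)


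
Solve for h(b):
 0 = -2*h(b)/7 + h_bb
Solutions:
 h(b) = C1*exp(-sqrt(14)*b/7) + C2*exp(sqrt(14)*b/7)


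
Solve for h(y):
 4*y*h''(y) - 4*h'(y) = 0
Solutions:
 h(y) = C1 + C2*y^2


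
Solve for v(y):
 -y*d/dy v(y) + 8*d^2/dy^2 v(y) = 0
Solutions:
 v(y) = C1 + C2*erfi(y/4)


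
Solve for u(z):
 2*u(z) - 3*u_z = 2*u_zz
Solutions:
 u(z) = C1*exp(-2*z) + C2*exp(z/2)


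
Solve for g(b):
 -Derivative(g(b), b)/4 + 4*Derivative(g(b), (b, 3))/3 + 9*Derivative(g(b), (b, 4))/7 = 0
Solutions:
 g(b) = C1 + C2*exp(-b*(448*7^(2/3)/(243*sqrt(8873) + 33961)^(1/3) + 7^(1/3)*(243*sqrt(8873) + 33961)^(1/3) + 112)/324)*sin(sqrt(3)*7^(1/3)*b*(-(243*sqrt(8873) + 33961)^(1/3) + 448*7^(1/3)/(243*sqrt(8873) + 33961)^(1/3))/324) + C3*exp(-b*(448*7^(2/3)/(243*sqrt(8873) + 33961)^(1/3) + 7^(1/3)*(243*sqrt(8873) + 33961)^(1/3) + 112)/324)*cos(sqrt(3)*7^(1/3)*b*(-(243*sqrt(8873) + 33961)^(1/3) + 448*7^(1/3)/(243*sqrt(8873) + 33961)^(1/3))/324) + C4*exp(b*(-56 + 448*7^(2/3)/(243*sqrt(8873) + 33961)^(1/3) + 7^(1/3)*(243*sqrt(8873) + 33961)^(1/3))/162)


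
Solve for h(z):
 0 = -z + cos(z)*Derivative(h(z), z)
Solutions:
 h(z) = C1 + Integral(z/cos(z), z)


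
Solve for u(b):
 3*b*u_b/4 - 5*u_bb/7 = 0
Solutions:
 u(b) = C1 + C2*erfi(sqrt(210)*b/20)


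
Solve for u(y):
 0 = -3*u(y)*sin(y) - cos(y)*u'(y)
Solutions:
 u(y) = C1*cos(y)^3


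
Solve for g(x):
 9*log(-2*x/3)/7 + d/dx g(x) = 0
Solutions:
 g(x) = C1 - 9*x*log(-x)/7 + 9*x*(-log(2) + 1 + log(3))/7


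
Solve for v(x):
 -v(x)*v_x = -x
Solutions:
 v(x) = -sqrt(C1 + x^2)
 v(x) = sqrt(C1 + x^2)


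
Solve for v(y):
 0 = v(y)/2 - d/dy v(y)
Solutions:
 v(y) = C1*exp(y/2)


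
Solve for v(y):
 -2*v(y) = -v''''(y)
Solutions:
 v(y) = C1*exp(-2^(1/4)*y) + C2*exp(2^(1/4)*y) + C3*sin(2^(1/4)*y) + C4*cos(2^(1/4)*y)


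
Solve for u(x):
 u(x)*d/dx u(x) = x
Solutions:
 u(x) = -sqrt(C1 + x^2)
 u(x) = sqrt(C1 + x^2)


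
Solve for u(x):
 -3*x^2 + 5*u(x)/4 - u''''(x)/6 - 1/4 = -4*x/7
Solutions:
 u(x) = C1*exp(-15^(1/4)*2^(3/4)*x/2) + C2*exp(15^(1/4)*2^(3/4)*x/2) + C3*sin(15^(1/4)*2^(3/4)*x/2) + C4*cos(15^(1/4)*2^(3/4)*x/2) + 12*x^2/5 - 16*x/35 + 1/5


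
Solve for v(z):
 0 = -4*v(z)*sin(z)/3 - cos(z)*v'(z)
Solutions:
 v(z) = C1*cos(z)^(4/3)


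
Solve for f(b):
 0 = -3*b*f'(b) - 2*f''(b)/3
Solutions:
 f(b) = C1 + C2*erf(3*b/2)


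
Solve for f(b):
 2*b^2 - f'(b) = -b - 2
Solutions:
 f(b) = C1 + 2*b^3/3 + b^2/2 + 2*b


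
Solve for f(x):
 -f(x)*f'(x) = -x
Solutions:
 f(x) = -sqrt(C1 + x^2)
 f(x) = sqrt(C1 + x^2)


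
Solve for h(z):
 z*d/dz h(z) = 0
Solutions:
 h(z) = C1


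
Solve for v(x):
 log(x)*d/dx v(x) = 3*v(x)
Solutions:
 v(x) = C1*exp(3*li(x))


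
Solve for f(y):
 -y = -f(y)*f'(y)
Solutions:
 f(y) = -sqrt(C1 + y^2)
 f(y) = sqrt(C1 + y^2)


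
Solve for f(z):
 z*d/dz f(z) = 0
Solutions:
 f(z) = C1


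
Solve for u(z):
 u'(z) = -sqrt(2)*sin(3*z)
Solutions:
 u(z) = C1 + sqrt(2)*cos(3*z)/3


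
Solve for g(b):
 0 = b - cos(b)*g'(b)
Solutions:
 g(b) = C1 + Integral(b/cos(b), b)


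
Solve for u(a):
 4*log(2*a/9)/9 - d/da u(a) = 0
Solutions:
 u(a) = C1 + 4*a*log(a)/9 - 8*a*log(3)/9 - 4*a/9 + 4*a*log(2)/9


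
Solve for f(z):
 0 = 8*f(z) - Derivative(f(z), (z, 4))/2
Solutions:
 f(z) = C1*exp(-2*z) + C2*exp(2*z) + C3*sin(2*z) + C4*cos(2*z)


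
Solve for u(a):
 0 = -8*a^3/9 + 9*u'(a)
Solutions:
 u(a) = C1 + 2*a^4/81


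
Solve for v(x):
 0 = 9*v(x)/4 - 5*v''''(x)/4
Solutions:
 v(x) = C1*exp(-sqrt(3)*5^(3/4)*x/5) + C2*exp(sqrt(3)*5^(3/4)*x/5) + C3*sin(sqrt(3)*5^(3/4)*x/5) + C4*cos(sqrt(3)*5^(3/4)*x/5)


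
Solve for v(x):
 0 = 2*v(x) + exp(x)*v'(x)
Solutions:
 v(x) = C1*exp(2*exp(-x))


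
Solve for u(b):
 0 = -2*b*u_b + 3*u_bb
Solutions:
 u(b) = C1 + C2*erfi(sqrt(3)*b/3)


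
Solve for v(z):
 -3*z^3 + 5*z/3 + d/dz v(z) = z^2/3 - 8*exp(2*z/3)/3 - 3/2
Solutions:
 v(z) = C1 + 3*z^4/4 + z^3/9 - 5*z^2/6 - 3*z/2 - 4*exp(2*z/3)


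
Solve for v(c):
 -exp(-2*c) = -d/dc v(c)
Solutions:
 v(c) = C1 - exp(-2*c)/2


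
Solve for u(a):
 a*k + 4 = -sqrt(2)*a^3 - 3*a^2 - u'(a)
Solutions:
 u(a) = C1 - sqrt(2)*a^4/4 - a^3 - a^2*k/2 - 4*a


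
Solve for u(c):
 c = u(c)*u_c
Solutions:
 u(c) = -sqrt(C1 + c^2)
 u(c) = sqrt(C1 + c^2)


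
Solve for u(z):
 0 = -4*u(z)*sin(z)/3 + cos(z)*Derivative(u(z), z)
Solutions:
 u(z) = C1/cos(z)^(4/3)


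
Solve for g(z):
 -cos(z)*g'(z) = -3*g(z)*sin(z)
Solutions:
 g(z) = C1/cos(z)^3


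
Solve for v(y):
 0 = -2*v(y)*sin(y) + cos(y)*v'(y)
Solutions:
 v(y) = C1/cos(y)^2


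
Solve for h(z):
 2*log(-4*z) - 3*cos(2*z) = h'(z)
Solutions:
 h(z) = C1 + 2*z*log(-z) - 2*z + 4*z*log(2) - 3*sin(2*z)/2


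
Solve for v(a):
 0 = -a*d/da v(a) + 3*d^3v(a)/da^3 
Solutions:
 v(a) = C1 + Integral(C2*airyai(3^(2/3)*a/3) + C3*airybi(3^(2/3)*a/3), a)


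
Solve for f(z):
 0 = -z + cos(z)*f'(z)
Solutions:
 f(z) = C1 + Integral(z/cos(z), z)


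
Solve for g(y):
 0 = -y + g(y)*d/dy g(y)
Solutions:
 g(y) = -sqrt(C1 + y^2)
 g(y) = sqrt(C1 + y^2)


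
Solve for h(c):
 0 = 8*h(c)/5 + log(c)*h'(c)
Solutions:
 h(c) = C1*exp(-8*li(c)/5)


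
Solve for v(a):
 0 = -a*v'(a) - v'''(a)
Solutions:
 v(a) = C1 + Integral(C2*airyai(-a) + C3*airybi(-a), a)


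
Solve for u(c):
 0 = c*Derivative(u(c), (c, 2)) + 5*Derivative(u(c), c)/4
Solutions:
 u(c) = C1 + C2/c^(1/4)


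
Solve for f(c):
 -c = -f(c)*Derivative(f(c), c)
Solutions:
 f(c) = -sqrt(C1 + c^2)
 f(c) = sqrt(C1 + c^2)


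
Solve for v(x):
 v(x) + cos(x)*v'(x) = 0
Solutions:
 v(x) = C1*sqrt(sin(x) - 1)/sqrt(sin(x) + 1)


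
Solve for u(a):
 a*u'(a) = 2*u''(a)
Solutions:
 u(a) = C1 + C2*erfi(a/2)


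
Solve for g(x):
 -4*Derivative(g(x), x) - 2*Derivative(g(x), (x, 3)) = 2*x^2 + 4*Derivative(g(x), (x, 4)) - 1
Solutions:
 g(x) = C1 + C2*exp(x*(-2 + (6*sqrt(330) + 109)^(-1/3) + (6*sqrt(330) + 109)^(1/3))/12)*sin(sqrt(3)*x*(-(6*sqrt(330) + 109)^(1/3) + (6*sqrt(330) + 109)^(-1/3))/12) + C3*exp(x*(-2 + (6*sqrt(330) + 109)^(-1/3) + (6*sqrt(330) + 109)^(1/3))/12)*cos(sqrt(3)*x*(-(6*sqrt(330) + 109)^(1/3) + (6*sqrt(330) + 109)^(-1/3))/12) + C4*exp(-x*((6*sqrt(330) + 109)^(-1/3) + 1 + (6*sqrt(330) + 109)^(1/3))/6) - x^3/6 + 3*x/4


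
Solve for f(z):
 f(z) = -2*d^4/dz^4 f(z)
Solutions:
 f(z) = (C1*sin(2^(1/4)*z/2) + C2*cos(2^(1/4)*z/2))*exp(-2^(1/4)*z/2) + (C3*sin(2^(1/4)*z/2) + C4*cos(2^(1/4)*z/2))*exp(2^(1/4)*z/2)


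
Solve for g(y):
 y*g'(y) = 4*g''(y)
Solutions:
 g(y) = C1 + C2*erfi(sqrt(2)*y/4)


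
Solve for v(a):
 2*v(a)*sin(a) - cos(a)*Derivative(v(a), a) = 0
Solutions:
 v(a) = C1/cos(a)^2


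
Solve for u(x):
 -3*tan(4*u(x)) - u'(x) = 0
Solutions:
 u(x) = -asin(C1*exp(-12*x))/4 + pi/4
 u(x) = asin(C1*exp(-12*x))/4


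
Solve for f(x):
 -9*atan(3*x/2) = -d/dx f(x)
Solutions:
 f(x) = C1 + 9*x*atan(3*x/2) - 3*log(9*x^2 + 4)


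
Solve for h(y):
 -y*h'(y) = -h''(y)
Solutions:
 h(y) = C1 + C2*erfi(sqrt(2)*y/2)


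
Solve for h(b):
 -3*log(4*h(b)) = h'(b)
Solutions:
 Integral(1/(log(_y) + 2*log(2)), (_y, h(b)))/3 = C1 - b


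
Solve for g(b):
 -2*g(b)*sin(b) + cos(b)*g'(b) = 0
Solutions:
 g(b) = C1/cos(b)^2


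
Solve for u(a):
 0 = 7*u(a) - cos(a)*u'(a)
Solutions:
 u(a) = C1*sqrt(sin(a) + 1)*(sin(a)^3 + 3*sin(a)^2 + 3*sin(a) + 1)/(sqrt(sin(a) - 1)*(sin(a)^3 - 3*sin(a)^2 + 3*sin(a) - 1))


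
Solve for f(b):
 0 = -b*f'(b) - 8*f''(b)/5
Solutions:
 f(b) = C1 + C2*erf(sqrt(5)*b/4)


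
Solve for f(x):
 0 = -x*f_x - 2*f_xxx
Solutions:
 f(x) = C1 + Integral(C2*airyai(-2^(2/3)*x/2) + C3*airybi(-2^(2/3)*x/2), x)


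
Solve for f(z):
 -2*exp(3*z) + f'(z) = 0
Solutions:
 f(z) = C1 + 2*exp(3*z)/3


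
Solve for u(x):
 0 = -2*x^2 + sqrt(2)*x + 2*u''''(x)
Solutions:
 u(x) = C1 + C2*x + C3*x^2 + C4*x^3 + x^6/360 - sqrt(2)*x^5/240


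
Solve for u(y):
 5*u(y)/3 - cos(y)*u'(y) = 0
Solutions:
 u(y) = C1*(sin(y) + 1)^(5/6)/(sin(y) - 1)^(5/6)


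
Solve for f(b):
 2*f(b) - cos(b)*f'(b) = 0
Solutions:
 f(b) = C1*(sin(b) + 1)/(sin(b) - 1)


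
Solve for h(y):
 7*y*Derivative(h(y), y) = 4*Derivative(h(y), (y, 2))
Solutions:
 h(y) = C1 + C2*erfi(sqrt(14)*y/4)


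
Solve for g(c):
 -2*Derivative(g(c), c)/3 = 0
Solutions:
 g(c) = C1


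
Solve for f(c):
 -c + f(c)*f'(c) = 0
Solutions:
 f(c) = -sqrt(C1 + c^2)
 f(c) = sqrt(C1 + c^2)


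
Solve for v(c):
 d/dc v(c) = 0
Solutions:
 v(c) = C1


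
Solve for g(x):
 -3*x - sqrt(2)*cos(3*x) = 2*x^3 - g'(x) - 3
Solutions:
 g(x) = C1 + x^4/2 + 3*x^2/2 - 3*x + sqrt(2)*sin(3*x)/3


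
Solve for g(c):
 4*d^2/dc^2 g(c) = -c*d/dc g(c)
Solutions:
 g(c) = C1 + C2*erf(sqrt(2)*c/4)


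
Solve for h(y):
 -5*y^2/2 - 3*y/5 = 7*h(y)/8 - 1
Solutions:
 h(y) = -20*y^2/7 - 24*y/35 + 8/7


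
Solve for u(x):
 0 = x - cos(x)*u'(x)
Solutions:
 u(x) = C1 + Integral(x/cos(x), x)


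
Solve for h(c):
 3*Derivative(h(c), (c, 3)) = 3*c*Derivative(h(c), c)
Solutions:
 h(c) = C1 + Integral(C2*airyai(c) + C3*airybi(c), c)


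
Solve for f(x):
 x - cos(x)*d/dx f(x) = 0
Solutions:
 f(x) = C1 + Integral(x/cos(x), x)
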